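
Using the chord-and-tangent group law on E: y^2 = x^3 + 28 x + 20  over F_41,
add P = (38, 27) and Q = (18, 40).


P != Q, so use the chord formula.
s = (y2 - y1) / (x2 - x1) = (13) / (21) mod 41 = 26
x3 = s^2 - x1 - x2 mod 41 = 26^2 - 38 - 18 = 5
y3 = s (x1 - x3) - y1 mod 41 = 26 * (38 - 5) - 27 = 11

P + Q = (5, 11)


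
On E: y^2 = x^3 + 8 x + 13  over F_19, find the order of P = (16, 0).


Compute successive multiples of P until we hit O:
  1P = (16, 0)
  2P = O

ord(P) = 2


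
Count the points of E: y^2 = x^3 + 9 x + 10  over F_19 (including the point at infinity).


For each x in F_19, count y with y^2 = x^3 + 9 x + 10 mod 19:
  x = 1: RHS = 1, y in [1, 18]  -> 2 point(s)
  x = 2: RHS = 17, y in [6, 13]  -> 2 point(s)
  x = 3: RHS = 7, y in [8, 11]  -> 2 point(s)
  x = 5: RHS = 9, y in [3, 16]  -> 2 point(s)
  x = 7: RHS = 17, y in [6, 13]  -> 2 point(s)
  x = 8: RHS = 5, y in [9, 10]  -> 2 point(s)
  x = 10: RHS = 17, y in [6, 13]  -> 2 point(s)
  x = 13: RHS = 6, y in [5, 14]  -> 2 point(s)
  x = 14: RHS = 11, y in [7, 12]  -> 2 point(s)
  x = 15: RHS = 5, y in [9, 10]  -> 2 point(s)
  x = 18: RHS = 0, y in [0]  -> 1 point(s)
Affine points: 21. Add the point at infinity: total = 22.

#E(F_19) = 22


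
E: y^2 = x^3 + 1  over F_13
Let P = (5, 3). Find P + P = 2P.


Doubling: s = (3 x1^2 + a) / (2 y1)
s = (3*5^2 + 0) / (2*3) mod 13 = 6
x3 = s^2 - 2 x1 mod 13 = 6^2 - 2*5 = 0
y3 = s (x1 - x3) - y1 mod 13 = 6 * (5 - 0) - 3 = 1

2P = (0, 1)


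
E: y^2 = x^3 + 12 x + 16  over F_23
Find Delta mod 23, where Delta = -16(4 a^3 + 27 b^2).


4 a^3 + 27 b^2 = 4*12^3 + 27*16^2 = 6912 + 6912 = 13824
Delta = -16 * (13824) = -221184
Delta mod 23 = 7

Delta = 7 (mod 23)


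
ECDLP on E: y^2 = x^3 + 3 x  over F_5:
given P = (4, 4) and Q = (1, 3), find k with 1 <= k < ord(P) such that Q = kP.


Enumerate multiples of P until we hit Q = (1, 3):
  1P = (4, 4)
  2P = (1, 2)
  3P = (1, 3)
Match found at i = 3.

k = 3


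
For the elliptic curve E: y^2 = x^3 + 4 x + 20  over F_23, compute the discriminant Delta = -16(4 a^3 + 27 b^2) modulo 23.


4 a^3 + 27 b^2 = 4*4^3 + 27*20^2 = 256 + 10800 = 11056
Delta = -16 * (11056) = -176896
Delta mod 23 = 20

Delta = 20 (mod 23)


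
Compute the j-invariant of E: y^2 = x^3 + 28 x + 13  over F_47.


Delta = -16(4 a^3 + 27 b^2) mod 47 = 26
-1728 * (4 a)^3 = -1728 * (4*28)^3 mod 47 = 44
j = 44 * 26^(-1) mod 47 = 27

j = 27 (mod 47)


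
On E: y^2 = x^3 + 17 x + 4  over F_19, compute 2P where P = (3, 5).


k = 2 = 10_2 (binary, LSB first: 01)
Double-and-add from P = (3, 5):
  bit 0 = 0: acc unchanged = O
  bit 1 = 1: acc = O + (5, 9) = (5, 9)

2P = (5, 9)


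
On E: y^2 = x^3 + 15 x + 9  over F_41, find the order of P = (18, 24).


Compute successive multiples of P until we hit O:
  1P = (18, 24)
  2P = (1, 36)
  3P = (12, 20)
  4P = (16, 32)
  5P = (23, 37)
  6P = (33, 19)
  7P = (22, 32)
  8P = (5, 2)
  ... (continuing to 35P)
  35P = O

ord(P) = 35


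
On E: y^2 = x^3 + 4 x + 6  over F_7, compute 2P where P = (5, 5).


Doubling: s = (3 x1^2 + a) / (2 y1)
s = (3*5^2 + 4) / (2*5) mod 7 = 3
x3 = s^2 - 2 x1 mod 7 = 3^2 - 2*5 = 6
y3 = s (x1 - x3) - y1 mod 7 = 3 * (5 - 6) - 5 = 6

2P = (6, 6)


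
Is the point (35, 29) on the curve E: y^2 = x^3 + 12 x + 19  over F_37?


Check whether y^2 = x^3 + 12 x + 19 (mod 37) for (x, y) = (35, 29).
LHS: y^2 = 29^2 mod 37 = 27
RHS: x^3 + 12 x + 19 = 35^3 + 12*35 + 19 mod 37 = 24
LHS != RHS

No, not on the curve


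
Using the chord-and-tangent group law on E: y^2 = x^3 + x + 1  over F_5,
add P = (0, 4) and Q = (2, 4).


P != Q, so use the chord formula.
s = (y2 - y1) / (x2 - x1) = (0) / (2) mod 5 = 0
x3 = s^2 - x1 - x2 mod 5 = 0^2 - 0 - 2 = 3
y3 = s (x1 - x3) - y1 mod 5 = 0 * (0 - 3) - 4 = 1

P + Q = (3, 1)


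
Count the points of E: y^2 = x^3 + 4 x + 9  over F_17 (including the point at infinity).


For each x in F_17, count y with y^2 = x^3 + 4 x + 9 mod 17:
  x = 0: RHS = 9, y in [3, 14]  -> 2 point(s)
  x = 2: RHS = 8, y in [5, 12]  -> 2 point(s)
  x = 4: RHS = 4, y in [2, 15]  -> 2 point(s)
  x = 5: RHS = 1, y in [1, 16]  -> 2 point(s)
  x = 8: RHS = 9, y in [3, 14]  -> 2 point(s)
  x = 9: RHS = 9, y in [3, 14]  -> 2 point(s)
  x = 12: RHS = 0, y in [0]  -> 1 point(s)
  x = 14: RHS = 4, y in [2, 15]  -> 2 point(s)
  x = 16: RHS = 4, y in [2, 15]  -> 2 point(s)
Affine points: 17. Add the point at infinity: total = 18.

#E(F_17) = 18


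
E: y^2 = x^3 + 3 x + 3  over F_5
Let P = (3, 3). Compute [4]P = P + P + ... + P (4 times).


k = 4 = 100_2 (binary, LSB first: 001)
Double-and-add from P = (3, 3):
  bit 0 = 0: acc unchanged = O
  bit 1 = 0: acc unchanged = O
  bit 2 = 1: acc = O + (3, 2) = (3, 2)

4P = (3, 2)


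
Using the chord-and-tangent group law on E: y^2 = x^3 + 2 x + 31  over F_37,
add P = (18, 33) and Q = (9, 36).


P != Q, so use the chord formula.
s = (y2 - y1) / (x2 - x1) = (3) / (28) mod 37 = 12
x3 = s^2 - x1 - x2 mod 37 = 12^2 - 18 - 9 = 6
y3 = s (x1 - x3) - y1 mod 37 = 12 * (18 - 6) - 33 = 0

P + Q = (6, 0)


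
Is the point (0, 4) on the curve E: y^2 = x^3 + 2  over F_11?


Check whether y^2 = x^3 + 0 x + 2 (mod 11) for (x, y) = (0, 4).
LHS: y^2 = 4^2 mod 11 = 5
RHS: x^3 + 0 x + 2 = 0^3 + 0*0 + 2 mod 11 = 2
LHS != RHS

No, not on the curve


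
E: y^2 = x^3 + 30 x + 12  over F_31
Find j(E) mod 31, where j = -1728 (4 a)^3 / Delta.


Delta = -16(4 a^3 + 27 b^2) mod 31 = 11
-1728 * (4 a)^3 = -1728 * (4*30)^3 mod 31 = 15
j = 15 * 11^(-1) mod 31 = 7

j = 7 (mod 31)


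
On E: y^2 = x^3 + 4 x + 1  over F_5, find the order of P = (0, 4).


Compute successive multiples of P until we hit O:
  1P = (0, 4)
  2P = (4, 4)
  3P = (1, 1)
  4P = (3, 0)
  5P = (1, 4)
  6P = (4, 1)
  7P = (0, 1)
  8P = O

ord(P) = 8


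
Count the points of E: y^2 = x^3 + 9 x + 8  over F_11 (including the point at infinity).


For each x in F_11, count y with y^2 = x^3 + 9 x + 8 mod 11:
  x = 2: RHS = 1, y in [1, 10]  -> 2 point(s)
  x = 4: RHS = 9, y in [3, 8]  -> 2 point(s)
  x = 6: RHS = 3, y in [5, 6]  -> 2 point(s)
  x = 8: RHS = 9, y in [3, 8]  -> 2 point(s)
  x = 9: RHS = 4, y in [2, 9]  -> 2 point(s)
  x = 10: RHS = 9, y in [3, 8]  -> 2 point(s)
Affine points: 12. Add the point at infinity: total = 13.

#E(F_11) = 13


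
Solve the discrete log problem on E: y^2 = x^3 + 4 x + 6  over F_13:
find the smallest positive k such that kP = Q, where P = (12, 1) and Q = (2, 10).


Enumerate multiples of P until we hit Q = (2, 10):
  1P = (12, 1)
  2P = (11, 9)
  3P = (2, 10)
Match found at i = 3.

k = 3


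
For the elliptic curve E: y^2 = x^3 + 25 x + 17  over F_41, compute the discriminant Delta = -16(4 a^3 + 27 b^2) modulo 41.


4 a^3 + 27 b^2 = 4*25^3 + 27*17^2 = 62500 + 7803 = 70303
Delta = -16 * (70303) = -1124848
Delta mod 41 = 28

Delta = 28 (mod 41)


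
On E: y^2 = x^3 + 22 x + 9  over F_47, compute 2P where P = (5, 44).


Doubling: s = (3 x1^2 + a) / (2 y1)
s = (3*5^2 + 22) / (2*44) mod 47 = 23
x3 = s^2 - 2 x1 mod 47 = 23^2 - 2*5 = 2
y3 = s (x1 - x3) - y1 mod 47 = 23 * (5 - 2) - 44 = 25

2P = (2, 25)


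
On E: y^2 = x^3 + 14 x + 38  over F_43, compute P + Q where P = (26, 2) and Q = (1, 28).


P != Q, so use the chord formula.
s = (y2 - y1) / (x2 - x1) = (26) / (18) mod 43 = 11
x3 = s^2 - x1 - x2 mod 43 = 11^2 - 26 - 1 = 8
y3 = s (x1 - x3) - y1 mod 43 = 11 * (26 - 8) - 2 = 24

P + Q = (8, 24)


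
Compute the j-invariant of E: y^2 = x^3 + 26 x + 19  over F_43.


Delta = -16(4 a^3 + 27 b^2) mod 43 = 25
-1728 * (4 a)^3 = -1728 * (4*26)^3 mod 43 = 42
j = 42 * 25^(-1) mod 43 = 12

j = 12 (mod 43)


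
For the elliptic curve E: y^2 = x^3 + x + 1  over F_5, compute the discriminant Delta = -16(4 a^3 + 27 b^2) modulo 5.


4 a^3 + 27 b^2 = 4*1^3 + 27*1^2 = 4 + 27 = 31
Delta = -16 * (31) = -496
Delta mod 5 = 4

Delta = 4 (mod 5)


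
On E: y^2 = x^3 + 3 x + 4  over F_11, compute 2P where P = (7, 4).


Doubling: s = (3 x1^2 + a) / (2 y1)
s = (3*7^2 + 3) / (2*4) mod 11 = 5
x3 = s^2 - 2 x1 mod 11 = 5^2 - 2*7 = 0
y3 = s (x1 - x3) - y1 mod 11 = 5 * (7 - 0) - 4 = 9

2P = (0, 9)


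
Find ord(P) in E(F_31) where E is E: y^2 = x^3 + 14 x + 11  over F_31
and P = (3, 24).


Compute successive multiples of P until we hit O:
  1P = (3, 24)
  2P = (4, 21)
  3P = (2, 4)
  4P = (23, 10)
  5P = (12, 4)
  6P = (24, 2)
  7P = (20, 13)
  8P = (17, 27)
  ... (continuing to 18P)
  18P = O

ord(P) = 18


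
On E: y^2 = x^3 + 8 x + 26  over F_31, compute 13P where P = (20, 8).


k = 13 = 1101_2 (binary, LSB first: 1011)
Double-and-add from P = (20, 8):
  bit 0 = 1: acc = O + (20, 8) = (20, 8)
  bit 1 = 0: acc unchanged = (20, 8)
  bit 2 = 1: acc = (20, 8) + (29, 23) = (2, 22)
  bit 3 = 1: acc = (2, 22) + (23, 16) = (20, 23)

13P = (20, 23)


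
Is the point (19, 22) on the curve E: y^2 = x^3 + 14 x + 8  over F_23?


Check whether y^2 = x^3 + 14 x + 8 (mod 23) for (x, y) = (19, 22).
LHS: y^2 = 22^2 mod 23 = 1
RHS: x^3 + 14 x + 8 = 19^3 + 14*19 + 8 mod 23 = 3
LHS != RHS

No, not on the curve


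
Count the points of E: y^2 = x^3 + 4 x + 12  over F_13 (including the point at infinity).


For each x in F_13, count y with y^2 = x^3 + 4 x + 12 mod 13:
  x = 0: RHS = 12, y in [5, 8]  -> 2 point(s)
  x = 1: RHS = 4, y in [2, 11]  -> 2 point(s)
  x = 3: RHS = 12, y in [5, 8]  -> 2 point(s)
  x = 4: RHS = 1, y in [1, 12]  -> 2 point(s)
  x = 5: RHS = 1, y in [1, 12]  -> 2 point(s)
  x = 8: RHS = 10, y in [6, 7]  -> 2 point(s)
  x = 9: RHS = 10, y in [6, 7]  -> 2 point(s)
  x = 10: RHS = 12, y in [5, 8]  -> 2 point(s)
  x = 11: RHS = 9, y in [3, 10]  -> 2 point(s)
Affine points: 18. Add the point at infinity: total = 19.

#E(F_13) = 19


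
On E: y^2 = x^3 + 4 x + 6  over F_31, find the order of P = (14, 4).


Compute successive multiples of P until we hit O:
  1P = (14, 4)
  2P = (23, 12)
  3P = (30, 30)
  4P = (25, 13)
  5P = (27, 22)
  6P = (22, 4)
  7P = (26, 27)
  8P = (19, 20)
  ... (continuing to 28P)
  28P = O

ord(P) = 28


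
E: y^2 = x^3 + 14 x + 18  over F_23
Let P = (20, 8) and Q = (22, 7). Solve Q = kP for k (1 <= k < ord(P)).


Enumerate multiples of P until we hit Q = (22, 7):
  1P = (20, 8)
  2P = (22, 7)
Match found at i = 2.

k = 2


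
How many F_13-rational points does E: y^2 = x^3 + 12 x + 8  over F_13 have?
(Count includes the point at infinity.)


For each x in F_13, count y with y^2 = x^3 + 12 x + 8 mod 13:
  x = 2: RHS = 1, y in [1, 12]  -> 2 point(s)
  x = 4: RHS = 3, y in [4, 9]  -> 2 point(s)
  x = 6: RHS = 10, y in [6, 7]  -> 2 point(s)
  x = 9: RHS = 0, y in [0]  -> 1 point(s)
  x = 10: RHS = 10, y in [6, 7]  -> 2 point(s)
Affine points: 9. Add the point at infinity: total = 10.

#E(F_13) = 10


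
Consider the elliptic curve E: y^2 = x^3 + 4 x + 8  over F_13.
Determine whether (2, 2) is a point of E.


Check whether y^2 = x^3 + 4 x + 8 (mod 13) for (x, y) = (2, 2).
LHS: y^2 = 2^2 mod 13 = 4
RHS: x^3 + 4 x + 8 = 2^3 + 4*2 + 8 mod 13 = 11
LHS != RHS

No, not on the curve


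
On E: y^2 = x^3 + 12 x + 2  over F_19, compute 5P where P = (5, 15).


k = 5 = 101_2 (binary, LSB first: 101)
Double-and-add from P = (5, 15):
  bit 0 = 1: acc = O + (5, 15) = (5, 15)
  bit 1 = 0: acc unchanged = (5, 15)
  bit 2 = 1: acc = (5, 15) + (15, 2) = (10, 1)

5P = (10, 1)


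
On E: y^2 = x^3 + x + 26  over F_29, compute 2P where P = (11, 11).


Doubling: s = (3 x1^2 + a) / (2 y1)
s = (3*11^2 + 1) / (2*11) mod 29 = 6
x3 = s^2 - 2 x1 mod 29 = 6^2 - 2*11 = 14
y3 = s (x1 - x3) - y1 mod 29 = 6 * (11 - 14) - 11 = 0

2P = (14, 0)


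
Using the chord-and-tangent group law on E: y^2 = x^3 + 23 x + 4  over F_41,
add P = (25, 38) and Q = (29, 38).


P != Q, so use the chord formula.
s = (y2 - y1) / (x2 - x1) = (0) / (4) mod 41 = 0
x3 = s^2 - x1 - x2 mod 41 = 0^2 - 25 - 29 = 28
y3 = s (x1 - x3) - y1 mod 41 = 0 * (25 - 28) - 38 = 3

P + Q = (28, 3)


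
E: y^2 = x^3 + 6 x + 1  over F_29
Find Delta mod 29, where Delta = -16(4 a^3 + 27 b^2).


4 a^3 + 27 b^2 = 4*6^3 + 27*1^2 = 864 + 27 = 891
Delta = -16 * (891) = -14256
Delta mod 29 = 12

Delta = 12 (mod 29)


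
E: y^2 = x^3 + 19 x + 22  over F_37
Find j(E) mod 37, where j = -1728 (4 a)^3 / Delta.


Delta = -16(4 a^3 + 27 b^2) mod 37 = 28
-1728 * (4 a)^3 = -1728 * (4*19)^3 mod 37 = 14
j = 14 * 28^(-1) mod 37 = 19

j = 19 (mod 37)


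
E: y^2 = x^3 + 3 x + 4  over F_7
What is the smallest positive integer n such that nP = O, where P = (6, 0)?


Compute successive multiples of P until we hit O:
  1P = (6, 0)
  2P = O

ord(P) = 2


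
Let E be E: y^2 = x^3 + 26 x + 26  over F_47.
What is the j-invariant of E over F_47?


Delta = -16(4 a^3 + 27 b^2) mod 47 = 13
-1728 * (4 a)^3 = -1728 * (4*26)^3 mod 47 = 2
j = 2 * 13^(-1) mod 47 = 11

j = 11 (mod 47)


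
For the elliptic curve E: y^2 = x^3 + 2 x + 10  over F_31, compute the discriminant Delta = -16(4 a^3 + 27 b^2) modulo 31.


4 a^3 + 27 b^2 = 4*2^3 + 27*10^2 = 32 + 2700 = 2732
Delta = -16 * (2732) = -43712
Delta mod 31 = 29

Delta = 29 (mod 31)


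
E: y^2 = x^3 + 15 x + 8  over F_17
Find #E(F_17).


For each x in F_17, count y with y^2 = x^3 + 15 x + 8 mod 17:
  x = 0: RHS = 8, y in [5, 12]  -> 2 point(s)
  x = 4: RHS = 13, y in [8, 9]  -> 2 point(s)
  x = 5: RHS = 4, y in [2, 15]  -> 2 point(s)
  x = 6: RHS = 8, y in [5, 12]  -> 2 point(s)
  x = 10: RHS = 2, y in [6, 11]  -> 2 point(s)
  x = 11: RHS = 8, y in [5, 12]  -> 2 point(s)
  x = 14: RHS = 4, y in [2, 15]  -> 2 point(s)
  x = 15: RHS = 4, y in [2, 15]  -> 2 point(s)
  x = 16: RHS = 9, y in [3, 14]  -> 2 point(s)
Affine points: 18. Add the point at infinity: total = 19.

#E(F_17) = 19


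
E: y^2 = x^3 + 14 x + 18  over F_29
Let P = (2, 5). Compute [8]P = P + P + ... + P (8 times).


k = 8 = 1000_2 (binary, LSB first: 0001)
Double-and-add from P = (2, 5):
  bit 0 = 0: acc unchanged = O
  bit 1 = 0: acc unchanged = O
  bit 2 = 0: acc unchanged = O
  bit 3 = 1: acc = O + (8, 27) = (8, 27)

8P = (8, 27)


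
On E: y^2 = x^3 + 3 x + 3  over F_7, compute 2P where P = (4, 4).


Doubling: s = (3 x1^2 + a) / (2 y1)
s = (3*4^2 + 3) / (2*4) mod 7 = 2
x3 = s^2 - 2 x1 mod 7 = 2^2 - 2*4 = 3
y3 = s (x1 - x3) - y1 mod 7 = 2 * (4 - 3) - 4 = 5

2P = (3, 5)


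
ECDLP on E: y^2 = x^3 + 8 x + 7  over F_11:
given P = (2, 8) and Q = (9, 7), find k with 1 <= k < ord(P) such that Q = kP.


Enumerate multiples of P until we hit Q = (9, 7):
  1P = (2, 8)
  2P = (1, 7)
  3P = (9, 7)
Match found at i = 3.

k = 3


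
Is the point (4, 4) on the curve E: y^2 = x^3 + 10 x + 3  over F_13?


Check whether y^2 = x^3 + 10 x + 3 (mod 13) for (x, y) = (4, 4).
LHS: y^2 = 4^2 mod 13 = 3
RHS: x^3 + 10 x + 3 = 4^3 + 10*4 + 3 mod 13 = 3
LHS = RHS

Yes, on the curve


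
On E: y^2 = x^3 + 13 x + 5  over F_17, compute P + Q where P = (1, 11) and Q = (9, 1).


P != Q, so use the chord formula.
s = (y2 - y1) / (x2 - x1) = (7) / (8) mod 17 = 3
x3 = s^2 - x1 - x2 mod 17 = 3^2 - 1 - 9 = 16
y3 = s (x1 - x3) - y1 mod 17 = 3 * (1 - 16) - 11 = 12

P + Q = (16, 12)


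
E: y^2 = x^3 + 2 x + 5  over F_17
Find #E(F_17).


For each x in F_17, count y with y^2 = x^3 + 2 x + 5 mod 17:
  x = 1: RHS = 8, y in [5, 12]  -> 2 point(s)
  x = 2: RHS = 0, y in [0]  -> 1 point(s)
  x = 3: RHS = 4, y in [2, 15]  -> 2 point(s)
  x = 4: RHS = 9, y in [3, 14]  -> 2 point(s)
  x = 5: RHS = 4, y in [2, 15]  -> 2 point(s)
  x = 9: RHS = 4, y in [2, 15]  -> 2 point(s)
  x = 11: RHS = 15, y in [7, 10]  -> 2 point(s)
  x = 13: RHS = 1, y in [1, 16]  -> 2 point(s)
  x = 16: RHS = 2, y in [6, 11]  -> 2 point(s)
Affine points: 17. Add the point at infinity: total = 18.

#E(F_17) = 18


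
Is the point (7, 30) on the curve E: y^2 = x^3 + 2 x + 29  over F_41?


Check whether y^2 = x^3 + 2 x + 29 (mod 41) for (x, y) = (7, 30).
LHS: y^2 = 30^2 mod 41 = 39
RHS: x^3 + 2 x + 29 = 7^3 + 2*7 + 29 mod 41 = 17
LHS != RHS

No, not on the curve


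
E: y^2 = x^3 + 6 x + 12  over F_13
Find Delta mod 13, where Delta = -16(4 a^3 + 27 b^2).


4 a^3 + 27 b^2 = 4*6^3 + 27*12^2 = 864 + 3888 = 4752
Delta = -16 * (4752) = -76032
Delta mod 13 = 5

Delta = 5 (mod 13)


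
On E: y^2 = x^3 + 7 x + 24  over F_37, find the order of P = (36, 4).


Compute successive multiples of P until we hit O:
  1P = (36, 4)
  2P = (29, 14)
  3P = (5, 31)
  4P = (7, 34)
  5P = (15, 10)
  6P = (11, 10)
  7P = (18, 5)
  8P = (24, 20)
  ... (continuing to 17P)
  17P = O

ord(P) = 17


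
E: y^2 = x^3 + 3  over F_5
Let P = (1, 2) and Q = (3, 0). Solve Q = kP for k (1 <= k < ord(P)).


Enumerate multiples of P until we hit Q = (3, 0):
  1P = (1, 2)
  2P = (2, 1)
  3P = (3, 0)
Match found at i = 3.

k = 3


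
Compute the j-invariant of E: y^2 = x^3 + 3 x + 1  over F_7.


Delta = -16(4 a^3 + 27 b^2) mod 7 = 3
-1728 * (4 a)^3 = -1728 * (4*3)^3 mod 7 = 6
j = 6 * 3^(-1) mod 7 = 2

j = 2 (mod 7)


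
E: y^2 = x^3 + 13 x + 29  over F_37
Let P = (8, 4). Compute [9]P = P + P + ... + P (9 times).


k = 9 = 1001_2 (binary, LSB first: 1001)
Double-and-add from P = (8, 4):
  bit 0 = 1: acc = O + (8, 4) = (8, 4)
  bit 1 = 0: acc unchanged = (8, 4)
  bit 2 = 0: acc unchanged = (8, 4)
  bit 3 = 1: acc = (8, 4) + (4, 16) = (34, 0)

9P = (34, 0)


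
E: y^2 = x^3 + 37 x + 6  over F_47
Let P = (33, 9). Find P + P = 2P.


Doubling: s = (3 x1^2 + a) / (2 y1)
s = (3*33^2 + 37) / (2*9) mod 47 = 6
x3 = s^2 - 2 x1 mod 47 = 6^2 - 2*33 = 17
y3 = s (x1 - x3) - y1 mod 47 = 6 * (33 - 17) - 9 = 40

2P = (17, 40)


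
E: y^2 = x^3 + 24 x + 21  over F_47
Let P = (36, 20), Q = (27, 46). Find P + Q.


P != Q, so use the chord formula.
s = (y2 - y1) / (x2 - x1) = (26) / (38) mod 47 = 18
x3 = s^2 - x1 - x2 mod 47 = 18^2 - 36 - 27 = 26
y3 = s (x1 - x3) - y1 mod 47 = 18 * (36 - 26) - 20 = 19

P + Q = (26, 19)


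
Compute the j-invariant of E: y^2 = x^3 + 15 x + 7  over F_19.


Delta = -16(4 a^3 + 27 b^2) mod 19 = 9
-1728 * (4 a)^3 = -1728 * (4*15)^3 mod 19 = 8
j = 8 * 9^(-1) mod 19 = 3

j = 3 (mod 19)


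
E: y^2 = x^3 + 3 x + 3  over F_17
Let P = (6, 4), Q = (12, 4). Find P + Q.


P != Q, so use the chord formula.
s = (y2 - y1) / (x2 - x1) = (0) / (6) mod 17 = 0
x3 = s^2 - x1 - x2 mod 17 = 0^2 - 6 - 12 = 16
y3 = s (x1 - x3) - y1 mod 17 = 0 * (6 - 16) - 4 = 13

P + Q = (16, 13)


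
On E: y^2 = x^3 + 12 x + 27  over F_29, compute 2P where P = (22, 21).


Doubling: s = (3 x1^2 + a) / (2 y1)
s = (3*22^2 + 12) / (2*21) mod 29 = 10
x3 = s^2 - 2 x1 mod 29 = 10^2 - 2*22 = 27
y3 = s (x1 - x3) - y1 mod 29 = 10 * (22 - 27) - 21 = 16

2P = (27, 16)


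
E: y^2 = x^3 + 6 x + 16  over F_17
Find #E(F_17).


For each x in F_17, count y with y^2 = x^3 + 6 x + 16 mod 17:
  x = 0: RHS = 16, y in [4, 13]  -> 2 point(s)
  x = 2: RHS = 2, y in [6, 11]  -> 2 point(s)
  x = 4: RHS = 2, y in [6, 11]  -> 2 point(s)
  x = 5: RHS = 1, y in [1, 16]  -> 2 point(s)
  x = 6: RHS = 13, y in [8, 9]  -> 2 point(s)
  x = 8: RHS = 15, y in [7, 10]  -> 2 point(s)
  x = 9: RHS = 0, y in [0]  -> 1 point(s)
  x = 11: RHS = 2, y in [6, 11]  -> 2 point(s)
  x = 13: RHS = 13, y in [8, 9]  -> 2 point(s)
  x = 15: RHS = 13, y in [8, 9]  -> 2 point(s)
  x = 16: RHS = 9, y in [3, 14]  -> 2 point(s)
Affine points: 21. Add the point at infinity: total = 22.

#E(F_17) = 22


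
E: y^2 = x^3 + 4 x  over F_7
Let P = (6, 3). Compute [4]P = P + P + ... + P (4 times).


k = 4 = 100_2 (binary, LSB first: 001)
Double-and-add from P = (6, 3):
  bit 0 = 0: acc unchanged = O
  bit 1 = 0: acc unchanged = O
  bit 2 = 1: acc = O + (0, 0) = (0, 0)

4P = (0, 0)


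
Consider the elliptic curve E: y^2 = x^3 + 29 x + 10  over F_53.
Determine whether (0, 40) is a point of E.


Check whether y^2 = x^3 + 29 x + 10 (mod 53) for (x, y) = (0, 40).
LHS: y^2 = 40^2 mod 53 = 10
RHS: x^3 + 29 x + 10 = 0^3 + 29*0 + 10 mod 53 = 10
LHS = RHS

Yes, on the curve


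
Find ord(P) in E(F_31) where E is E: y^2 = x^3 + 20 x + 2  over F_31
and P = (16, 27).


Compute successive multiples of P until we hit O:
  1P = (16, 27)
  2P = (6, 11)
  3P = (19, 24)
  4P = (28, 16)
  5P = (7, 19)
  6P = (13, 17)
  7P = (20, 1)
  8P = (14, 22)
  ... (continuing to 35P)
  35P = O

ord(P) = 35


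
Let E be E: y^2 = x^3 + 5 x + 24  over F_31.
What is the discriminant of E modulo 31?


4 a^3 + 27 b^2 = 4*5^3 + 27*24^2 = 500 + 15552 = 16052
Delta = -16 * (16052) = -256832
Delta mod 31 = 3

Delta = 3 (mod 31)


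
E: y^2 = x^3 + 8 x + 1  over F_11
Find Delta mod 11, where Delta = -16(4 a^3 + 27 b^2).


4 a^3 + 27 b^2 = 4*8^3 + 27*1^2 = 2048 + 27 = 2075
Delta = -16 * (2075) = -33200
Delta mod 11 = 9

Delta = 9 (mod 11)


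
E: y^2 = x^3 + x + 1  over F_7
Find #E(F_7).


For each x in F_7, count y with y^2 = x^3 + 1 x + 1 mod 7:
  x = 0: RHS = 1, y in [1, 6]  -> 2 point(s)
  x = 2: RHS = 4, y in [2, 5]  -> 2 point(s)
Affine points: 4. Add the point at infinity: total = 5.

#E(F_7) = 5


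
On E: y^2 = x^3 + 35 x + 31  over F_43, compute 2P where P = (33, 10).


Doubling: s = (3 x1^2 + a) / (2 y1)
s = (3*33^2 + 35) / (2*10) mod 43 = 6
x3 = s^2 - 2 x1 mod 43 = 6^2 - 2*33 = 13
y3 = s (x1 - x3) - y1 mod 43 = 6 * (33 - 13) - 10 = 24

2P = (13, 24)


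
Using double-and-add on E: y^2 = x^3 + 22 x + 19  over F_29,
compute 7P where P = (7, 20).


k = 7 = 111_2 (binary, LSB first: 111)
Double-and-add from P = (7, 20):
  bit 0 = 1: acc = O + (7, 20) = (7, 20)
  bit 1 = 1: acc = (7, 20) + (20, 7) = (3, 5)
  bit 2 = 1: acc = (3, 5) + (24, 25) = (1, 19)

7P = (1, 19)


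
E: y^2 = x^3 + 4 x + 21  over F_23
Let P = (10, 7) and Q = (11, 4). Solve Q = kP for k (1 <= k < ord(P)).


Enumerate multiples of P until we hit Q = (11, 4):
  1P = (10, 7)
  2P = (7, 22)
  3P = (8, 6)
  4P = (11, 4)
Match found at i = 4.

k = 4


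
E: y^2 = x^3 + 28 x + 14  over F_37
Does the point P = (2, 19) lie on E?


Check whether y^2 = x^3 + 28 x + 14 (mod 37) for (x, y) = (2, 19).
LHS: y^2 = 19^2 mod 37 = 28
RHS: x^3 + 28 x + 14 = 2^3 + 28*2 + 14 mod 37 = 4
LHS != RHS

No, not on the curve


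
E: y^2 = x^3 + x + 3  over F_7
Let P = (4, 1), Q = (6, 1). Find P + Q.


P != Q, so use the chord formula.
s = (y2 - y1) / (x2 - x1) = (0) / (2) mod 7 = 0
x3 = s^2 - x1 - x2 mod 7 = 0^2 - 4 - 6 = 4
y3 = s (x1 - x3) - y1 mod 7 = 0 * (4 - 4) - 1 = 6

P + Q = (4, 6)


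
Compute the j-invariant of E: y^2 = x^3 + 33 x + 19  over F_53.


Delta = -16(4 a^3 + 27 b^2) mod 53 = 47
-1728 * (4 a)^3 = -1728 * (4*33)^3 mod 53 = 4
j = 4 * 47^(-1) mod 53 = 17

j = 17 (mod 53)


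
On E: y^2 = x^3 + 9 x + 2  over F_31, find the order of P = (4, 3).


Compute successive multiples of P until we hit O:
  1P = (4, 3)
  2P = (28, 17)
  3P = (3, 26)
  4P = (26, 7)
  5P = (10, 10)
  6P = (2, 20)
  7P = (12, 3)
  8P = (15, 28)
  ... (continuing to 31P)
  31P = O

ord(P) = 31


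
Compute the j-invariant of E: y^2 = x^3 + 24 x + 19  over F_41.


Delta = -16(4 a^3 + 27 b^2) mod 41 = 15
-1728 * (4 a)^3 = -1728 * (4*24)^3 mod 41 = 18
j = 18 * 15^(-1) mod 41 = 34

j = 34 (mod 41)


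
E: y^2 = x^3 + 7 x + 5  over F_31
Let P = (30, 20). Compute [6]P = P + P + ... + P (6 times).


k = 6 = 110_2 (binary, LSB first: 011)
Double-and-add from P = (30, 20):
  bit 0 = 0: acc unchanged = O
  bit 1 = 1: acc = O + (4, 2) = (4, 2)
  bit 2 = 1: acc = (4, 2) + (28, 9) = (0, 25)

6P = (0, 25)


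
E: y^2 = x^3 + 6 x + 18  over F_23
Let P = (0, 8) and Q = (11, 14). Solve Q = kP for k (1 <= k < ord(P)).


Enumerate multiples of P until we hit Q = (11, 14):
  1P = (0, 8)
  2P = (12, 22)
  3P = (13, 19)
  4P = (5, 9)
  5P = (7, 9)
  6P = (1, 5)
  7P = (8, 16)
  8P = (16, 22)
  9P = (11, 14)
Match found at i = 9.

k = 9


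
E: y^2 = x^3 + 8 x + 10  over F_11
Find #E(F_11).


For each x in F_11, count y with y^2 = x^3 + 8 x + 10 mod 11:
  x = 2: RHS = 1, y in [1, 10]  -> 2 point(s)
  x = 8: RHS = 3, y in [5, 6]  -> 2 point(s)
  x = 10: RHS = 1, y in [1, 10]  -> 2 point(s)
Affine points: 6. Add the point at infinity: total = 7.

#E(F_11) = 7


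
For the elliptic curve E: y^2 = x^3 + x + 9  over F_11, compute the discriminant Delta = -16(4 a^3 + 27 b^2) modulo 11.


4 a^3 + 27 b^2 = 4*1^3 + 27*9^2 = 4 + 2187 = 2191
Delta = -16 * (2191) = -35056
Delta mod 11 = 1

Delta = 1 (mod 11)


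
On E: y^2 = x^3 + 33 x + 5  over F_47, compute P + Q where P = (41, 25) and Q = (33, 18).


P != Q, so use the chord formula.
s = (y2 - y1) / (x2 - x1) = (40) / (39) mod 47 = 42
x3 = s^2 - x1 - x2 mod 47 = 42^2 - 41 - 33 = 45
y3 = s (x1 - x3) - y1 mod 47 = 42 * (41 - 45) - 25 = 42

P + Q = (45, 42)


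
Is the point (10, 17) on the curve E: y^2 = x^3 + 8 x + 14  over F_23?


Check whether y^2 = x^3 + 8 x + 14 (mod 23) for (x, y) = (10, 17).
LHS: y^2 = 17^2 mod 23 = 13
RHS: x^3 + 8 x + 14 = 10^3 + 8*10 + 14 mod 23 = 13
LHS = RHS

Yes, on the curve


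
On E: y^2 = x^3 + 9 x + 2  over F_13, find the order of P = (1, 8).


Compute successive multiples of P until we hit O:
  1P = (1, 8)
  2P = (1, 5)
  3P = O

ord(P) = 3


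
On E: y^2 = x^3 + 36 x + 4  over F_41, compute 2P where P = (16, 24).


Doubling: s = (3 x1^2 + a) / (2 y1)
s = (3*16^2 + 36) / (2*24) mod 41 = 27
x3 = s^2 - 2 x1 mod 41 = 27^2 - 2*16 = 0
y3 = s (x1 - x3) - y1 mod 41 = 27 * (16 - 0) - 24 = 39

2P = (0, 39)


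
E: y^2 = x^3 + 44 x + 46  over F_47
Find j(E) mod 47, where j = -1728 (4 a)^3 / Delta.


Delta = -16(4 a^3 + 27 b^2) mod 47 = 27
-1728 * (4 a)^3 = -1728 * (4*44)^3 mod 47 = 27
j = 27 * 27^(-1) mod 47 = 1

j = 1 (mod 47)


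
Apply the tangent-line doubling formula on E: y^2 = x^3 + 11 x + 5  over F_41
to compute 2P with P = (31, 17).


Doubling: s = (3 x1^2 + a) / (2 y1)
s = (3*31^2 + 11) / (2*17) mod 41 = 20
x3 = s^2 - 2 x1 mod 41 = 20^2 - 2*31 = 10
y3 = s (x1 - x3) - y1 mod 41 = 20 * (31 - 10) - 17 = 34

2P = (10, 34)


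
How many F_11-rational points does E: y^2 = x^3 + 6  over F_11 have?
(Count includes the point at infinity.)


For each x in F_11, count y with y^2 = x^3 + 0 x + 6 mod 11:
  x = 2: RHS = 3, y in [5, 6]  -> 2 point(s)
  x = 3: RHS = 0, y in [0]  -> 1 point(s)
  x = 4: RHS = 4, y in [2, 9]  -> 2 point(s)
  x = 8: RHS = 1, y in [1, 10]  -> 2 point(s)
  x = 9: RHS = 9, y in [3, 8]  -> 2 point(s)
  x = 10: RHS = 5, y in [4, 7]  -> 2 point(s)
Affine points: 11. Add the point at infinity: total = 12.

#E(F_11) = 12


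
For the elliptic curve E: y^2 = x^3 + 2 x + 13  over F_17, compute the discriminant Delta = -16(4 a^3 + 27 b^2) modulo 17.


4 a^3 + 27 b^2 = 4*2^3 + 27*13^2 = 32 + 4563 = 4595
Delta = -16 * (4595) = -73520
Delta mod 17 = 5

Delta = 5 (mod 17)


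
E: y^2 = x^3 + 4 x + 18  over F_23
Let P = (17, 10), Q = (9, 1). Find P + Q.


P != Q, so use the chord formula.
s = (y2 - y1) / (x2 - x1) = (14) / (15) mod 23 = 4
x3 = s^2 - x1 - x2 mod 23 = 4^2 - 17 - 9 = 13
y3 = s (x1 - x3) - y1 mod 23 = 4 * (17 - 13) - 10 = 6

P + Q = (13, 6)


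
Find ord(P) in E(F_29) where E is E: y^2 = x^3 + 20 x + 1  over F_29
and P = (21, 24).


Compute successive multiples of P until we hit O:
  1P = (21, 24)
  2P = (20, 7)
  3P = (16, 3)
  4P = (5, 20)
  5P = (23, 19)
  6P = (13, 14)
  7P = (2, 7)
  8P = (26, 28)
  ... (continuing to 38P)
  38P = O

ord(P) = 38


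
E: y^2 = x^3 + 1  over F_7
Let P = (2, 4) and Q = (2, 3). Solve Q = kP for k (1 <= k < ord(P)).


Enumerate multiples of P until we hit Q = (2, 3):
  1P = (2, 4)
  2P = (0, 6)
  3P = (6, 0)
  4P = (0, 1)
  5P = (2, 3)
Match found at i = 5.

k = 5


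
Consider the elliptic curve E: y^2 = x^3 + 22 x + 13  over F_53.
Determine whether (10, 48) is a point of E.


Check whether y^2 = x^3 + 22 x + 13 (mod 53) for (x, y) = (10, 48).
LHS: y^2 = 48^2 mod 53 = 25
RHS: x^3 + 22 x + 13 = 10^3 + 22*10 + 13 mod 53 = 14
LHS != RHS

No, not on the curve


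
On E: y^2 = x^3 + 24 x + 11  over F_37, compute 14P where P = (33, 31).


k = 14 = 1110_2 (binary, LSB first: 0111)
Double-and-add from P = (33, 31):
  bit 0 = 0: acc unchanged = O
  bit 1 = 1: acc = O + (7, 35) = (7, 35)
  bit 2 = 1: acc = (7, 35) + (26, 28) = (15, 3)
  bit 3 = 1: acc = (15, 3) + (31, 24) = (29, 11)

14P = (29, 11)


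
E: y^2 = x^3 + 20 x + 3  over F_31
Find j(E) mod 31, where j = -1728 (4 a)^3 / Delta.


Delta = -16(4 a^3 + 27 b^2) mod 31 = 14
-1728 * (4 a)^3 = -1728 * (4*20)^3 mod 31 = 1
j = 1 * 14^(-1) mod 31 = 20

j = 20 (mod 31)


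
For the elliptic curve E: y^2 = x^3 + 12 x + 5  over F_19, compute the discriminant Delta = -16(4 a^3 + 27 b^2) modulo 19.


4 a^3 + 27 b^2 = 4*12^3 + 27*5^2 = 6912 + 675 = 7587
Delta = -16 * (7587) = -121392
Delta mod 19 = 18

Delta = 18 (mod 19)


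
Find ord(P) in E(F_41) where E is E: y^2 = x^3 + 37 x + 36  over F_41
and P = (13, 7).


Compute successive multiples of P until we hit O:
  1P = (13, 7)
  2P = (38, 29)
  3P = (22, 31)
  4P = (4, 17)
  5P = (6, 8)
  6P = (17, 17)
  7P = (7, 8)
  8P = (29, 23)
  ... (continuing to 53P)
  53P = O

ord(P) = 53


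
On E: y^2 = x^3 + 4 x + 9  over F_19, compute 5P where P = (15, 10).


k = 5 = 101_2 (binary, LSB first: 101)
Double-and-add from P = (15, 10):
  bit 0 = 1: acc = O + (15, 10) = (15, 10)
  bit 1 = 0: acc unchanged = (15, 10)
  bit 2 = 1: acc = (15, 10) + (14, 15) = (15, 9)

5P = (15, 9)


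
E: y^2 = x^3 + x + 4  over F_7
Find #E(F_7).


For each x in F_7, count y with y^2 = x^3 + 1 x + 4 mod 7:
  x = 0: RHS = 4, y in [2, 5]  -> 2 point(s)
  x = 2: RHS = 0, y in [0]  -> 1 point(s)
  x = 4: RHS = 2, y in [3, 4]  -> 2 point(s)
  x = 5: RHS = 1, y in [1, 6]  -> 2 point(s)
  x = 6: RHS = 2, y in [3, 4]  -> 2 point(s)
Affine points: 9. Add the point at infinity: total = 10.

#E(F_7) = 10


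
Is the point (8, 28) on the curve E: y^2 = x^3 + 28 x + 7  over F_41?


Check whether y^2 = x^3 + 28 x + 7 (mod 41) for (x, y) = (8, 28).
LHS: y^2 = 28^2 mod 41 = 5
RHS: x^3 + 28 x + 7 = 8^3 + 28*8 + 7 mod 41 = 5
LHS = RHS

Yes, on the curve


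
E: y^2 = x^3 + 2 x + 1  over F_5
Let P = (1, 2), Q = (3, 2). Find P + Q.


P != Q, so use the chord formula.
s = (y2 - y1) / (x2 - x1) = (0) / (2) mod 5 = 0
x3 = s^2 - x1 - x2 mod 5 = 0^2 - 1 - 3 = 1
y3 = s (x1 - x3) - y1 mod 5 = 0 * (1 - 1) - 2 = 3

P + Q = (1, 3)


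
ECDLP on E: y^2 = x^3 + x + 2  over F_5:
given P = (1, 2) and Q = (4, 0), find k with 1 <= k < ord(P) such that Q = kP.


Enumerate multiples of P until we hit Q = (4, 0):
  1P = (1, 2)
  2P = (4, 0)
Match found at i = 2.

k = 2


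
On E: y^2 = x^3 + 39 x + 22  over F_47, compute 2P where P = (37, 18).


Doubling: s = (3 x1^2 + a) / (2 y1)
s = (3*37^2 + 39) / (2*18) mod 47 = 29
x3 = s^2 - 2 x1 mod 47 = 29^2 - 2*37 = 15
y3 = s (x1 - x3) - y1 mod 47 = 29 * (37 - 15) - 18 = 9

2P = (15, 9)


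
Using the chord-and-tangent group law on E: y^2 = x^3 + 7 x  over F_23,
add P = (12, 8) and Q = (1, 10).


P != Q, so use the chord formula.
s = (y2 - y1) / (x2 - x1) = (2) / (12) mod 23 = 4
x3 = s^2 - x1 - x2 mod 23 = 4^2 - 12 - 1 = 3
y3 = s (x1 - x3) - y1 mod 23 = 4 * (12 - 3) - 8 = 5

P + Q = (3, 5)


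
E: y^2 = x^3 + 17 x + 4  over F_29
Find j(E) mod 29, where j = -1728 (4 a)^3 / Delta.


Delta = -16(4 a^3 + 27 b^2) mod 29 = 5
-1728 * (4 a)^3 = -1728 * (4*17)^3 mod 29 = 23
j = 23 * 5^(-1) mod 29 = 22

j = 22 (mod 29)


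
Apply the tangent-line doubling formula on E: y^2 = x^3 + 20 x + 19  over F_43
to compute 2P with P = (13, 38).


Doubling: s = (3 x1^2 + a) / (2 y1)
s = (3*13^2 + 20) / (2*38) mod 43 = 29
x3 = s^2 - 2 x1 mod 43 = 29^2 - 2*13 = 41
y3 = s (x1 - x3) - y1 mod 43 = 29 * (13 - 41) - 38 = 10

2P = (41, 10)


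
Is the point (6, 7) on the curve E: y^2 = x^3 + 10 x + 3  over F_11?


Check whether y^2 = x^3 + 10 x + 3 (mod 11) for (x, y) = (6, 7).
LHS: y^2 = 7^2 mod 11 = 5
RHS: x^3 + 10 x + 3 = 6^3 + 10*6 + 3 mod 11 = 4
LHS != RHS

No, not on the curve


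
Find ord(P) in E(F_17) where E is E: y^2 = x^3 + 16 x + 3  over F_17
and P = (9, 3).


Compute successive multiples of P until we hit O:
  1P = (9, 3)
  2P = (7, 4)
  3P = (14, 8)
  4P = (12, 11)
  5P = (5, 2)
  6P = (2, 3)
  7P = (6, 14)
  8P = (6, 3)
  ... (continuing to 15P)
  15P = O

ord(P) = 15


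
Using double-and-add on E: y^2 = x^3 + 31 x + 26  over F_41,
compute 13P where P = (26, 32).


k = 13 = 1101_2 (binary, LSB first: 1011)
Double-and-add from P = (26, 32):
  bit 0 = 1: acc = O + (26, 32) = (26, 32)
  bit 1 = 0: acc unchanged = (26, 32)
  bit 2 = 1: acc = (26, 32) + (3, 33) = (22, 32)
  bit 3 = 1: acc = (22, 32) + (27, 13) = (13, 24)

13P = (13, 24)


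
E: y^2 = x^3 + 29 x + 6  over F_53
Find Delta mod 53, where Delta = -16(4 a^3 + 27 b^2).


4 a^3 + 27 b^2 = 4*29^3 + 27*6^2 = 97556 + 972 = 98528
Delta = -16 * (98528) = -1576448
Delta mod 53 = 37

Delta = 37 (mod 53)


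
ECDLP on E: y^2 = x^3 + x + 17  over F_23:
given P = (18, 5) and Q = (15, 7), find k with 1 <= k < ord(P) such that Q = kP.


Enumerate multiples of P until we hit Q = (15, 7):
  1P = (18, 5)
  2P = (19, 15)
  3P = (17, 5)
  4P = (11, 18)
  5P = (12, 20)
  6P = (5, 20)
  7P = (8, 10)
  8P = (3, 22)
  9P = (4, 19)
  10P = (2, 2)
  11P = (6, 3)
  12P = (15, 7)
Match found at i = 12.

k = 12


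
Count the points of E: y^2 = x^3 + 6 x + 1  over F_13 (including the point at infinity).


For each x in F_13, count y with y^2 = x^3 + 6 x + 1 mod 13:
  x = 0: RHS = 1, y in [1, 12]  -> 2 point(s)
  x = 5: RHS = 0, y in [0]  -> 1 point(s)
  x = 7: RHS = 9, y in [3, 10]  -> 2 point(s)
  x = 9: RHS = 4, y in [2, 11]  -> 2 point(s)
Affine points: 7. Add the point at infinity: total = 8.

#E(F_13) = 8


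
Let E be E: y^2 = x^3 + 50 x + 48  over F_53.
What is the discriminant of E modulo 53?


4 a^3 + 27 b^2 = 4*50^3 + 27*48^2 = 500000 + 62208 = 562208
Delta = -16 * (562208) = -8995328
Delta mod 53 = 44

Delta = 44 (mod 53)


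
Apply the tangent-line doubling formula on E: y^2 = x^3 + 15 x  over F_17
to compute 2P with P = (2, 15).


Doubling: s = (3 x1^2 + a) / (2 y1)
s = (3*2^2 + 15) / (2*15) mod 17 = 6
x3 = s^2 - 2 x1 mod 17 = 6^2 - 2*2 = 15
y3 = s (x1 - x3) - y1 mod 17 = 6 * (2 - 15) - 15 = 9

2P = (15, 9)


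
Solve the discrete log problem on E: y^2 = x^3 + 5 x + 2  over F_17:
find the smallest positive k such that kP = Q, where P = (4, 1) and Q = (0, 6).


Enumerate multiples of P until we hit Q = (0, 6):
  1P = (4, 1)
  2P = (10, 10)
  3P = (1, 12)
  4P = (16, 9)
  5P = (5, 4)
  6P = (0, 11)
  7P = (15, 1)
  8P = (15, 16)
  9P = (0, 6)
Match found at i = 9.

k = 9


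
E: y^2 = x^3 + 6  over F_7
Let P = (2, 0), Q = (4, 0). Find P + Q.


P != Q, so use the chord formula.
s = (y2 - y1) / (x2 - x1) = (0) / (2) mod 7 = 0
x3 = s^2 - x1 - x2 mod 7 = 0^2 - 2 - 4 = 1
y3 = s (x1 - x3) - y1 mod 7 = 0 * (2 - 1) - 0 = 0

P + Q = (1, 0)


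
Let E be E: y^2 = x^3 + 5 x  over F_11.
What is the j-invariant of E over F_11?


Delta = -16(4 a^3 + 27 b^2) mod 11 = 8
-1728 * (4 a)^3 = -1728 * (4*5)^3 mod 11 = 8
j = 8 * 8^(-1) mod 11 = 1

j = 1 (mod 11)


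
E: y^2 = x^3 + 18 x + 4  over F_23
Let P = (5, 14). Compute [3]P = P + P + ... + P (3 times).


k = 3 = 11_2 (binary, LSB first: 11)
Double-and-add from P = (5, 14):
  bit 0 = 1: acc = O + (5, 14) = (5, 14)
  bit 1 = 1: acc = (5, 14) + (2, 5) = (2, 18)

3P = (2, 18)


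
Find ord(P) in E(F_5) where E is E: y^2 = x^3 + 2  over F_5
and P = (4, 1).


Compute successive multiples of P until we hit O:
  1P = (4, 1)
  2P = (3, 3)
  3P = (2, 0)
  4P = (3, 2)
  5P = (4, 4)
  6P = O

ord(P) = 6


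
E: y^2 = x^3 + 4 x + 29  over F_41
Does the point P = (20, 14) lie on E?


Check whether y^2 = x^3 + 4 x + 29 (mod 41) for (x, y) = (20, 14).
LHS: y^2 = 14^2 mod 41 = 32
RHS: x^3 + 4 x + 29 = 20^3 + 4*20 + 29 mod 41 = 32
LHS = RHS

Yes, on the curve


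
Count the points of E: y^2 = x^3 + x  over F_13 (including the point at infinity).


For each x in F_13, count y with y^2 = x^3 + 1 x + 0 mod 13:
  x = 0: RHS = 0, y in [0]  -> 1 point(s)
  x = 2: RHS = 10, y in [6, 7]  -> 2 point(s)
  x = 3: RHS = 4, y in [2, 11]  -> 2 point(s)
  x = 4: RHS = 3, y in [4, 9]  -> 2 point(s)
  x = 5: RHS = 0, y in [0]  -> 1 point(s)
  x = 6: RHS = 1, y in [1, 12]  -> 2 point(s)
  x = 7: RHS = 12, y in [5, 8]  -> 2 point(s)
  x = 8: RHS = 0, y in [0]  -> 1 point(s)
  x = 9: RHS = 10, y in [6, 7]  -> 2 point(s)
  x = 10: RHS = 9, y in [3, 10]  -> 2 point(s)
  x = 11: RHS = 3, y in [4, 9]  -> 2 point(s)
Affine points: 19. Add the point at infinity: total = 20.

#E(F_13) = 20


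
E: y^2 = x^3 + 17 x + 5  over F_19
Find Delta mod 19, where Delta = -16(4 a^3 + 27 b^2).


4 a^3 + 27 b^2 = 4*17^3 + 27*5^2 = 19652 + 675 = 20327
Delta = -16 * (20327) = -325232
Delta mod 19 = 10

Delta = 10 (mod 19)


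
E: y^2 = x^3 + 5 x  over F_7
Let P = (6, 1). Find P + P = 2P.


Doubling: s = (3 x1^2 + a) / (2 y1)
s = (3*6^2 + 5) / (2*1) mod 7 = 4
x3 = s^2 - 2 x1 mod 7 = 4^2 - 2*6 = 4
y3 = s (x1 - x3) - y1 mod 7 = 4 * (6 - 4) - 1 = 0

2P = (4, 0)


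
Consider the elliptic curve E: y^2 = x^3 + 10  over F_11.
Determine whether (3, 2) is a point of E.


Check whether y^2 = x^3 + 0 x + 10 (mod 11) for (x, y) = (3, 2).
LHS: y^2 = 2^2 mod 11 = 4
RHS: x^3 + 0 x + 10 = 3^3 + 0*3 + 10 mod 11 = 4
LHS = RHS

Yes, on the curve


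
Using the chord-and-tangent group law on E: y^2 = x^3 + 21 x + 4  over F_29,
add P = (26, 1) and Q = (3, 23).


P != Q, so use the chord formula.
s = (y2 - y1) / (x2 - x1) = (22) / (6) mod 29 = 23
x3 = s^2 - x1 - x2 mod 29 = 23^2 - 26 - 3 = 7
y3 = s (x1 - x3) - y1 mod 29 = 23 * (26 - 7) - 1 = 1

P + Q = (7, 1)


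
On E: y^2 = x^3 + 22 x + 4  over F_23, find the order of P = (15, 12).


Compute successive multiples of P until we hit O:
  1P = (15, 12)
  2P = (19, 6)
  3P = (20, 7)
  4P = (12, 8)
  5P = (8, 5)
  6P = (1, 2)
  7P = (0, 2)
  8P = (11, 6)
  ... (continuing to 31P)
  31P = O

ord(P) = 31


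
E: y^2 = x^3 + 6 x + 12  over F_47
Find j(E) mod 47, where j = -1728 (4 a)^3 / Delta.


Delta = -16(4 a^3 + 27 b^2) mod 47 = 14
-1728 * (4 a)^3 = -1728 * (4*6)^3 mod 47 = 19
j = 19 * 14^(-1) mod 47 = 45

j = 45 (mod 47)


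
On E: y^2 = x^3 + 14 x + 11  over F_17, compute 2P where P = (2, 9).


k = 2 = 10_2 (binary, LSB first: 01)
Double-and-add from P = (2, 9):
  bit 0 = 0: acc unchanged = O
  bit 1 = 1: acc = O + (9, 13) = (9, 13)

2P = (9, 13)


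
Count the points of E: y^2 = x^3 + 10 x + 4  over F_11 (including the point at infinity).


For each x in F_11, count y with y^2 = x^3 + 10 x + 4 mod 11:
  x = 0: RHS = 4, y in [2, 9]  -> 2 point(s)
  x = 1: RHS = 4, y in [2, 9]  -> 2 point(s)
  x = 4: RHS = 9, y in [3, 8]  -> 2 point(s)
  x = 5: RHS = 3, y in [5, 6]  -> 2 point(s)
  x = 6: RHS = 5, y in [4, 7]  -> 2 point(s)
  x = 9: RHS = 9, y in [3, 8]  -> 2 point(s)
  x = 10: RHS = 4, y in [2, 9]  -> 2 point(s)
Affine points: 14. Add the point at infinity: total = 15.

#E(F_11) = 15


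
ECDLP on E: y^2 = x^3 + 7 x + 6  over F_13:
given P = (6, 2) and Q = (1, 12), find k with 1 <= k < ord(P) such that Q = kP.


Enumerate multiples of P until we hit Q = (1, 12):
  1P = (6, 2)
  2P = (11, 7)
  3P = (10, 7)
  4P = (1, 1)
  5P = (5, 6)
  6P = (5, 7)
  7P = (1, 12)
Match found at i = 7.

k = 7


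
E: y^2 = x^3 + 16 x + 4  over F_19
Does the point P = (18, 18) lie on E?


Check whether y^2 = x^3 + 16 x + 4 (mod 19) for (x, y) = (18, 18).
LHS: y^2 = 18^2 mod 19 = 1
RHS: x^3 + 16 x + 4 = 18^3 + 16*18 + 4 mod 19 = 6
LHS != RHS

No, not on the curve


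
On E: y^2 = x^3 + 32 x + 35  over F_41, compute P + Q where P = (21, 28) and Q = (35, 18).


P != Q, so use the chord formula.
s = (y2 - y1) / (x2 - x1) = (31) / (14) mod 41 = 11
x3 = s^2 - x1 - x2 mod 41 = 11^2 - 21 - 35 = 24
y3 = s (x1 - x3) - y1 mod 41 = 11 * (21 - 24) - 28 = 21

P + Q = (24, 21)


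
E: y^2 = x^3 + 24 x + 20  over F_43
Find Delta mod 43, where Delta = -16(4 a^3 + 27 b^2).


4 a^3 + 27 b^2 = 4*24^3 + 27*20^2 = 55296 + 10800 = 66096
Delta = -16 * (66096) = -1057536
Delta mod 43 = 6

Delta = 6 (mod 43)


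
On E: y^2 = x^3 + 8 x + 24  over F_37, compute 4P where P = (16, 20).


k = 4 = 100_2 (binary, LSB first: 001)
Double-and-add from P = (16, 20):
  bit 0 = 0: acc unchanged = O
  bit 1 = 0: acc unchanged = O
  bit 2 = 1: acc = O + (2, 23) = (2, 23)

4P = (2, 23)
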